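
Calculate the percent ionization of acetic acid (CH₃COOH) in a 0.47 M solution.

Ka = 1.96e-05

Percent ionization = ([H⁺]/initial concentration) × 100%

Using Ka equilibrium: x² + Ka×x - Ka×C = 0. Solving: [H⁺] = 3.0253e-03. Percent = (3.0253e-03/0.47) × 100

Percent ionization = 0.644%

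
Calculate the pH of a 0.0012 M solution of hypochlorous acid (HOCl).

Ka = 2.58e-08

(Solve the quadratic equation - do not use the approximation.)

x² + Ka×x - Ka×C = 0. Using quadratic formula: [H⁺] = 5.5513e-06

pH = 5.26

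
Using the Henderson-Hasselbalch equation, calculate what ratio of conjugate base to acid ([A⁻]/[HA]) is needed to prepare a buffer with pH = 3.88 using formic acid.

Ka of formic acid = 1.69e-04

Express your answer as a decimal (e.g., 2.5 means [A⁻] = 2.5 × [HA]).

pKa = -log(1.69e-04) = 3.7721. pH = pKa + log([A⁻]/[HA]), so log([A⁻]/[HA]) = pH − pKa = 3.88 − 3.7721 = 0.1079. [A⁻]/[HA] = 10^(0.1079) = 1.28

[A⁻]/[HA] = 1.28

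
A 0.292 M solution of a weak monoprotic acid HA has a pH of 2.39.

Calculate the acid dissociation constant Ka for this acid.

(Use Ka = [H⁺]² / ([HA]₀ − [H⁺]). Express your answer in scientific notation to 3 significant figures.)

[H⁺] = 10^(−pH) = 10^(−2.39) = 4.074e-03 M. For HA ⇌ H⁺ + A⁻, Ka = [H⁺][A⁻]/[HA] = [H⁺]² / ([HA]₀ − [H⁺]) = (4.074e-03)² / (0.292 − 4.074e-03) = 5.76e-05.

K_a = 5.76e-05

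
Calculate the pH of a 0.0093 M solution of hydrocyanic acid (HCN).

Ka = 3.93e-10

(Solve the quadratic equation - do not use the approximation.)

x² + Ka×x - Ka×C = 0. Using quadratic formula: [H⁺] = 1.9116e-06

pH = 5.72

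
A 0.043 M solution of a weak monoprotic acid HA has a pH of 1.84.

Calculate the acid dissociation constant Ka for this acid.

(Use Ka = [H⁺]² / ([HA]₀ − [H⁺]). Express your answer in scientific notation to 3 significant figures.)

[H⁺] = 10^(−pH) = 10^(−1.84) = 1.445e-02 M. For HA ⇌ H⁺ + A⁻, Ka = [H⁺][A⁻]/[HA] = [H⁺]² / ([HA]₀ − [H⁺]) = (1.445e-02)² / (0.043 − 1.445e-02) = 7.32e-03.

K_a = 7.32e-03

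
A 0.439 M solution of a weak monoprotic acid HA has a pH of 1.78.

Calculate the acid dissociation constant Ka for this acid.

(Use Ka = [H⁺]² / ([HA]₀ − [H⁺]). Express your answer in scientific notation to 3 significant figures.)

[H⁺] = 10^(−pH) = 10^(−1.78) = 1.660e-02 M. For HA ⇌ H⁺ + A⁻, Ka = [H⁺][A⁻]/[HA] = [H⁺]² / ([HA]₀ − [H⁺]) = (1.660e-02)² / (0.439 − 1.660e-02) = 6.52e-04.

K_a = 6.52e-04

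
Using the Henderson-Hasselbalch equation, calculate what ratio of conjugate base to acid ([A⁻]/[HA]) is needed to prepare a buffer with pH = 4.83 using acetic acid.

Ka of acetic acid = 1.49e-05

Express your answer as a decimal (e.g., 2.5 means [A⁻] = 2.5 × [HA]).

pKa = -log(1.49e-05) = 4.8268. pH = pKa + log([A⁻]/[HA]), so log([A⁻]/[HA]) = pH − pKa = 4.83 − 4.8268 = 0.0032. [A⁻]/[HA] = 10^(0.0032) = 1.01

[A⁻]/[HA] = 1.01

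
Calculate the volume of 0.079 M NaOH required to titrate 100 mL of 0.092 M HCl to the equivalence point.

At equivalence: moles acid = moles base. moles HCl = 0.092 × 100/1000 = 0.0092 mol. V_base = moles / 0.079 × 1000 = 116.5 mL.

V_{base} = 116.5 mL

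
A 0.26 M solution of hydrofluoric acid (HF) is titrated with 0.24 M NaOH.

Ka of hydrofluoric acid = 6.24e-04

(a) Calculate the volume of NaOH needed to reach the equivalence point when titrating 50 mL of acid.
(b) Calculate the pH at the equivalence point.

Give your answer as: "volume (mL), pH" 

moles acid = 0.26 × 50/1000 = 0.013 mol; V_base = moles/0.24 × 1000 = 54.2 mL. At equivalence only the conjugate base is present: [A⁻] = 0.013/0.104 = 1.2480e-01 M. Kb = Kw/Ka = 1.60e-11; [OH⁻] = √(Kb × [A⁻]) = 1.4142e-06; pOH = 5.85; pH = 14 - pOH = 8.15.

V = 54.2 mL, pH = 8.15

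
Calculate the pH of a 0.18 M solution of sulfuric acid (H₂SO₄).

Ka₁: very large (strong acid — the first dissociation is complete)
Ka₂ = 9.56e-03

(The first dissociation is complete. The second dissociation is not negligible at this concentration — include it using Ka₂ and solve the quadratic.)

First dissociation is complete: [H⁺]₀ = [HSO₄⁻]₀ = C = 0.18 M. Second dissociation HSO₄⁻ ⇌ H⁺ + SO₄²⁻: let x = [SO₄²⁻]. Ka₂ = (C + x)·x / (C − x) = 9.56e-03 → x² + (C + Ka₂)·x − Ka₂·C = 0 → x² + 0.18956·x − 1.721e-03 = 0. x = (−0.18956 + √(0.18956² + 4 × 1.721e-03)) / 2 = 8.6804e-03 M. [H⁺] = C + x = 0.18 + 8.6804e-03 = 1.8868e-01 M. pH = -log(1.8868e-01) = 0.72.

pH = 0.72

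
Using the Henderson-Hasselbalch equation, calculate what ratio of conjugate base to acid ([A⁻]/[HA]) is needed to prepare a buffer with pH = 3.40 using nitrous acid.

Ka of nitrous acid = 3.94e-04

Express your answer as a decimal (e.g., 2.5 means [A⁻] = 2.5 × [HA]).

pKa = -log(3.94e-04) = 3.4045. pH = pKa + log([A⁻]/[HA]), so log([A⁻]/[HA]) = pH − pKa = 3.40 − 3.4045 = -0.0045. [A⁻]/[HA] = 10^(-0.0045) = 0.990

[A⁻]/[HA] = 0.990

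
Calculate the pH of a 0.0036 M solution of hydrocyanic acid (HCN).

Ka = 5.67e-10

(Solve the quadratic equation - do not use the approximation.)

x² + Ka×x - Ka×C = 0. Using quadratic formula: [H⁺] = 1.4284e-06

pH = 5.85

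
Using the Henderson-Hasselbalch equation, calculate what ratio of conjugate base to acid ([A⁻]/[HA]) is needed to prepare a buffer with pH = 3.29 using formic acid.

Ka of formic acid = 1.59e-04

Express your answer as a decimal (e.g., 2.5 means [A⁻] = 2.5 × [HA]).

pKa = -log(1.59e-04) = 3.7986. pH = pKa + log([A⁻]/[HA]), so log([A⁻]/[HA]) = pH − pKa = 3.29 − 3.7986 = -0.5086. [A⁻]/[HA] = 10^(-0.5086) = 0.310

[A⁻]/[HA] = 0.310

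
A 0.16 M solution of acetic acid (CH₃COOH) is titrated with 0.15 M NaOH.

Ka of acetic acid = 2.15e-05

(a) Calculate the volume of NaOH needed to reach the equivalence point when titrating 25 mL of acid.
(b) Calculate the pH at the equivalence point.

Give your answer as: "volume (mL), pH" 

moles acid = 0.16 × 25/1000 = 0.004 mol; V_base = moles/0.15 × 1000 = 26.7 mL. At equivalence only the conjugate base is present: [A⁻] = 0.004/0.052 = 7.7419e-02 M. Kb = Kw/Ka = 4.65e-10; [OH⁻] = √(Kb × [A⁻]) = 6.0008e-06; pOH = 5.22; pH = 14 - pOH = 8.78.

V = 26.7 mL, pH = 8.78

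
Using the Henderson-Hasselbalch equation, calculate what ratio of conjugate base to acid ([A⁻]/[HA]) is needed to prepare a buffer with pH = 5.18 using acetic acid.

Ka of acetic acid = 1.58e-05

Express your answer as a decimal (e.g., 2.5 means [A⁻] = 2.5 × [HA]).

pKa = -log(1.58e-05) = 4.8013. pH = pKa + log([A⁻]/[HA]), so log([A⁻]/[HA]) = pH − pKa = 5.18 − 4.8013 = 0.3787. [A⁻]/[HA] = 10^(0.3787) = 2.39

[A⁻]/[HA] = 2.39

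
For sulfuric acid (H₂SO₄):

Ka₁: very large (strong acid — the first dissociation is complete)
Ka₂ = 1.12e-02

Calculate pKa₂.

pKa₂ = -log(Ka₂) = -log(1.12e-02) = 1.95.

pK_{a2} = 1.95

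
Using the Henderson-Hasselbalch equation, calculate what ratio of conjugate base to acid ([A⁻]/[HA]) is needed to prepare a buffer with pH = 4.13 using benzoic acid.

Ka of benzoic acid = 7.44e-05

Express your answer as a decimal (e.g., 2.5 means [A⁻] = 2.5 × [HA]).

pKa = -log(7.44e-05) = 4.1284. pH = pKa + log([A⁻]/[HA]), so log([A⁻]/[HA]) = pH − pKa = 4.13 − 4.1284 = 0.0016. [A⁻]/[HA] = 10^(0.0016) = 1.00

[A⁻]/[HA] = 1.00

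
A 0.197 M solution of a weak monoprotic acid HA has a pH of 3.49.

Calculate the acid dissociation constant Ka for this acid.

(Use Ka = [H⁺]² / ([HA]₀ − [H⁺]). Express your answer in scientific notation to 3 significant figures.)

[H⁺] = 10^(−pH) = 10^(−3.49) = 3.236e-04 M. For HA ⇌ H⁺ + A⁻, Ka = [H⁺][A⁻]/[HA] = [H⁺]² / ([HA]₀ − [H⁺]) = (3.236e-04)² / (0.197 − 3.236e-04) = 5.32e-07.

K_a = 5.32e-07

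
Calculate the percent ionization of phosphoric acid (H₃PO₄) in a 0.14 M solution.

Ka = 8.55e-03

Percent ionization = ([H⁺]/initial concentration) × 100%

Using Ka equilibrium: x² + Ka×x - Ka×C = 0. Solving: [H⁺] = 3.0586e-02. Percent = (3.0586e-02/0.14) × 100

Percent ionization = 21.8%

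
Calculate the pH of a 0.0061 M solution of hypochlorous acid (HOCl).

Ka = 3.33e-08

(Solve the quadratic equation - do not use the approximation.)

x² + Ka×x - Ka×C = 0. Using quadratic formula: [H⁺] = 1.4236e-05

pH = 4.85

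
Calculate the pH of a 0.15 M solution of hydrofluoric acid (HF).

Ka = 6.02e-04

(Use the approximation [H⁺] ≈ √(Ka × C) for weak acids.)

[H⁺] = √(Ka × C) = √(6.02e-04 × 0.15) = 9.5026e-03. pH = -log(9.5026e-03)

pH = 2.02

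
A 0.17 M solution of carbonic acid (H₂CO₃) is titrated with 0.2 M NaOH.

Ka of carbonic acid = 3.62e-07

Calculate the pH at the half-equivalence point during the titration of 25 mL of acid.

At half-equivalence [HA] = [A⁻], so Henderson-Hasselbalch gives pH = pKa = -log(3.62e-07) = 6.44.

pH = pKa = 6.44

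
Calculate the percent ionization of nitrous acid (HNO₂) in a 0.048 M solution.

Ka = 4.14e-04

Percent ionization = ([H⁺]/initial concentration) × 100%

Using Ka equilibrium: x² + Ka×x - Ka×C = 0. Solving: [H⁺] = 4.2556e-03. Percent = (4.2556e-03/0.048) × 100

Percent ionization = 8.87%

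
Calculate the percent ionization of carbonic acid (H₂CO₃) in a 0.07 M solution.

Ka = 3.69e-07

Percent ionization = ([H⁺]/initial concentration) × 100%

Using Ka equilibrium: x² + Ka×x - Ka×C = 0. Solving: [H⁺] = 1.6053e-04. Percent = (1.6053e-04/0.07) × 100

Percent ionization = 0.229%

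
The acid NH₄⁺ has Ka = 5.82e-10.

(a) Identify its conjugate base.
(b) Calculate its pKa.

(a) The conjugate base is formed by removing one H⁺ from NH₄⁺, giving NH₃. (b) pKa = -log(Ka) = -log(5.82e-10) = 9.24.

Conjugate base: NH₃; pK_a = 9.24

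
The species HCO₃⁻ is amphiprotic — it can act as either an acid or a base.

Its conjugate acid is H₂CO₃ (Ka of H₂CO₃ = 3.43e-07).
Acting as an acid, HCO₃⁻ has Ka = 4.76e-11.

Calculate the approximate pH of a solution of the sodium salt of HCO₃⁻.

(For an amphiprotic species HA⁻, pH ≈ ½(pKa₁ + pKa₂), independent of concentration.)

pKa₁ = -log(3.43e-07) = 6.46; pKa₂ = -log(4.76e-11) = 10.32. For an amphiprotic species, pH ≈ ½(pKa₁ + pKa₂) = ½(6.46 + 10.32) = 8.39.

pH = 8.39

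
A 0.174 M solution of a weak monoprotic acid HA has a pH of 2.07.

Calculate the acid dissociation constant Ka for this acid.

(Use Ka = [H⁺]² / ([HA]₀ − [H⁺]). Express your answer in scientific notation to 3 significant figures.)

[H⁺] = 10^(−pH) = 10^(−2.07) = 8.511e-03 M. For HA ⇌ H⁺ + A⁻, Ka = [H⁺][A⁻]/[HA] = [H⁺]² / ([HA]₀ − [H⁺]) = (8.511e-03)² / (0.174 − 8.511e-03) = 4.38e-04.

K_a = 4.38e-04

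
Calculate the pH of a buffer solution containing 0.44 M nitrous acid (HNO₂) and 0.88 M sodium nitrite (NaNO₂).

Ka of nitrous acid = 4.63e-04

pKa = -log(4.63e-04) = 3.33. pH = pKa + log([A⁻]/[HA]) = 3.33 + log(0.88/0.44)

pH = 3.64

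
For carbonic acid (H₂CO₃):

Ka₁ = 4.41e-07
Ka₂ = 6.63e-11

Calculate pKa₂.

pKa₂ = -log(Ka₂) = -log(6.63e-11) = 10.18.

pK_{a2} = 10.18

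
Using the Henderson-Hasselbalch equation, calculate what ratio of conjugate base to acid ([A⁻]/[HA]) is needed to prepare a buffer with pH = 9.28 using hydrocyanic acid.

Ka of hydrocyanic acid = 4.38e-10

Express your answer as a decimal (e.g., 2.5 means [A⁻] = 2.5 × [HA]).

pKa = -log(4.38e-10) = 9.3585. pH = pKa + log([A⁻]/[HA]), so log([A⁻]/[HA]) = pH − pKa = 9.28 − 9.3585 = -0.0785. [A⁻]/[HA] = 10^(-0.0785) = 0.835

[A⁻]/[HA] = 0.835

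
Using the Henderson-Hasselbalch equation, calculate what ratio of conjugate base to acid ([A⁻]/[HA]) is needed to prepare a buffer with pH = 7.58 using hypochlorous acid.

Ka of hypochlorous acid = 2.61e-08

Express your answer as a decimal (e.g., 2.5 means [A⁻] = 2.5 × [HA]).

pKa = -log(2.61e-08) = 7.5834. pH = pKa + log([A⁻]/[HA]), so log([A⁻]/[HA]) = pH − pKa = 7.58 − 7.5834 = -0.0034. [A⁻]/[HA] = 10^(-0.0034) = 0.992

[A⁻]/[HA] = 0.992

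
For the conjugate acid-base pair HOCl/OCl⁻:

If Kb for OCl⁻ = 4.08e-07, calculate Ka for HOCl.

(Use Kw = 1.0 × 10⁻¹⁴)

For a conjugate pair Ka × Kb = Kw, so Ka = Kw/Kb = 1.0 × 10⁻¹⁴ / 4.08e-07 = 2.45e-08.

K_a = 2.45e-08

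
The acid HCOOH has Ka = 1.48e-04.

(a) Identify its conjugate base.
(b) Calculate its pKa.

(a) The conjugate base is formed by removing one H⁺ from HCOOH, giving HCOO⁻. (b) pKa = -log(Ka) = -log(1.48e-04) = 3.83.

Conjugate base: HCOO⁻; pK_a = 3.83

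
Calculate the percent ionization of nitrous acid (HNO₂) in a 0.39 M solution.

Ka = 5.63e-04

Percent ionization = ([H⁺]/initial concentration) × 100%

Using Ka equilibrium: x² + Ka×x - Ka×C = 0. Solving: [H⁺] = 1.4539e-02. Percent = (1.4539e-02/0.39) × 100

Percent ionization = 3.73%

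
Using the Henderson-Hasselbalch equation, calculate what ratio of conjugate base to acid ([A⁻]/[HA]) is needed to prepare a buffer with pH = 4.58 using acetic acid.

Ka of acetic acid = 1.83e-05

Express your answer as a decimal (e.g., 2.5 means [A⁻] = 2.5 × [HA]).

pKa = -log(1.83e-05) = 4.7375. pH = pKa + log([A⁻]/[HA]), so log([A⁻]/[HA]) = pH − pKa = 4.58 − 4.7375 = -0.1575. [A⁻]/[HA] = 10^(-0.1575) = 0.696

[A⁻]/[HA] = 0.696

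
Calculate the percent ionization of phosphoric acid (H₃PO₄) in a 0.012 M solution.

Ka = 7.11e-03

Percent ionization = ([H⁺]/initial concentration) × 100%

Using Ka equilibrium: x² + Ka×x - Ka×C = 0. Solving: [H⁺] = 6.3424e-03. Percent = (6.3424e-03/0.012) × 100

Percent ionization = 52.9%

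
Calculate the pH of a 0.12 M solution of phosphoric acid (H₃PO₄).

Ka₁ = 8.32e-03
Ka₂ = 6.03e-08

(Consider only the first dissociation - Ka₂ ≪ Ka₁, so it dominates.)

First dissociation dominates. From Ka₁ = [H⁺][HA⁻]/[H₂A], x² + Ka₁·x − Ka₁·C = 0 with C = 0.12 M and Ka₁ = 8.32e-03. Solving: [H⁺] = (−Ka₁ + √(Ka₁² + 4·Ka₁·C)) / 2 = 2.7710e-02 M. pH = -log(2.7710e-02) = 1.56.

pH = 1.56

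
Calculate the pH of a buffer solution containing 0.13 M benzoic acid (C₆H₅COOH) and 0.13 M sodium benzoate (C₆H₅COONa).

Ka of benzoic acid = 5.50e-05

pKa = -log(5.50e-05) = 4.26. pH = pKa + log([A⁻]/[HA]) = 4.26 + log(0.13/0.13)

pH = 4.26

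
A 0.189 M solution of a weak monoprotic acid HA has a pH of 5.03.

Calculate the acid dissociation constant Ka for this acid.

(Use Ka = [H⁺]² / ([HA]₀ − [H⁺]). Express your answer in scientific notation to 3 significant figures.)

[H⁺] = 10^(−pH) = 10^(−5.03) = 9.333e-06 M. For HA ⇌ H⁺ + A⁻, Ka = [H⁺][A⁻]/[HA] = [H⁺]² / ([HA]₀ − [H⁺]) = (9.333e-06)² / (0.189 − 9.333e-06) = 4.61e-10.

K_a = 4.61e-10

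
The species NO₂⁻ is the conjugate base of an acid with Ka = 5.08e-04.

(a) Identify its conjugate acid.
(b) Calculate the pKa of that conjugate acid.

(a) The conjugate acid is formed by adding one H⁺ to NO₂⁻, giving HNO₂. (b) pKa = -log(Ka) = -log(5.08e-04) = 3.29.

Conjugate acid: HNO₂; pK_a = 3.29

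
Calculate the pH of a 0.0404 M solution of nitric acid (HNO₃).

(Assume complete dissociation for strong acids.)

[H⁺] = 0.0404 M for strong acid. pH = -log[H⁺] = -log(0.0404)

pH = 1.39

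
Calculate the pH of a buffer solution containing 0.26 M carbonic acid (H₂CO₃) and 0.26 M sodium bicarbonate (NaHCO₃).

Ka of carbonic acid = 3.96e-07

pKa = -log(3.96e-07) = 6.40. pH = pKa + log([A⁻]/[HA]) = 6.40 + log(0.26/0.26)

pH = 6.40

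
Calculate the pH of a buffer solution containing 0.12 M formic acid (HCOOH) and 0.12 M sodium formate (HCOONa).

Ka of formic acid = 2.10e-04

pKa = -log(2.10e-04) = 3.68. pH = pKa + log([A⁻]/[HA]) = 3.68 + log(0.12/0.12)

pH = 3.68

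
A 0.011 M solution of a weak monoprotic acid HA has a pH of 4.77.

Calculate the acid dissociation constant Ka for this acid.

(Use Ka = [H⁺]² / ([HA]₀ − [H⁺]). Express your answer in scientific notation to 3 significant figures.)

[H⁺] = 10^(−pH) = 10^(−4.77) = 1.698e-05 M. For HA ⇌ H⁺ + A⁻, Ka = [H⁺][A⁻]/[HA] = [H⁺]² / ([HA]₀ − [H⁺]) = (1.698e-05)² / (0.011 − 1.698e-05) = 2.63e-08.

K_a = 2.63e-08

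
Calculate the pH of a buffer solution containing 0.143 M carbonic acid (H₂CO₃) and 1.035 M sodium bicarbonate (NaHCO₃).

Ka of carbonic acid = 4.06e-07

pKa = -log(4.06e-07) = 6.39. pH = pKa + log([A⁻]/[HA]) = 6.39 + log(1.035/0.143)

pH = 7.25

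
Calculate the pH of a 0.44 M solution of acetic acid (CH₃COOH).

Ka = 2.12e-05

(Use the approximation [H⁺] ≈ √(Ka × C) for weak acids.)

[H⁺] = √(Ka × C) = √(2.12e-05 × 0.44) = 3.0542e-03. pH = -log(3.0542e-03)

pH = 2.52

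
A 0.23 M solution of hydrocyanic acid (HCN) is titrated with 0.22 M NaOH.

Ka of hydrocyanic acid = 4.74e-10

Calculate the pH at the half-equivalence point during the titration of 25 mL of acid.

At half-equivalence [HA] = [A⁻], so Henderson-Hasselbalch gives pH = pKa = -log(4.74e-10) = 9.32.

pH = pKa = 9.32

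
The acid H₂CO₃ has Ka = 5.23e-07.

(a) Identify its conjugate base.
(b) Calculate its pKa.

(a) The conjugate base is formed by removing one H⁺ from H₂CO₃, giving HCO₃⁻. (b) pKa = -log(Ka) = -log(5.23e-07) = 6.28.

Conjugate base: HCO₃⁻; pK_a = 6.28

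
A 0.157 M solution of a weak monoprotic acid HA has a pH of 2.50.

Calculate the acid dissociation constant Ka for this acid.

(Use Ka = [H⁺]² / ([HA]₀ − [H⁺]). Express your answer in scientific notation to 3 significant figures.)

[H⁺] = 10^(−pH) = 10^(−2.50) = 3.162e-03 M. For HA ⇌ H⁺ + A⁻, Ka = [H⁺][A⁻]/[HA] = [H⁺]² / ([HA]₀ − [H⁺]) = (3.162e-03)² / (0.157 − 3.162e-03) = 6.50e-05.

K_a = 6.50e-05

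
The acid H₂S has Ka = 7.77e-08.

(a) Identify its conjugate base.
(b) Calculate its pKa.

(a) The conjugate base is formed by removing one H⁺ from H₂S, giving HS⁻. (b) pKa = -log(Ka) = -log(7.77e-08) = 7.11.

Conjugate base: HS⁻; pK_a = 7.11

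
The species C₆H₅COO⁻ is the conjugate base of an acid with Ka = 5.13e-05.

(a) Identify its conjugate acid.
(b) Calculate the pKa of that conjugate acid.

(a) The conjugate acid is formed by adding one H⁺ to C₆H₅COO⁻, giving C₆H₅COOH. (b) pKa = -log(Ka) = -log(5.13e-05) = 4.29.

Conjugate acid: C₆H₅COOH; pK_a = 4.29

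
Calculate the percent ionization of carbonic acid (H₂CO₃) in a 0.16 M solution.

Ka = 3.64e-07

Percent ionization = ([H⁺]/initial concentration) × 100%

Using Ka equilibrium: x² + Ka×x - Ka×C = 0. Solving: [H⁺] = 2.4115e-04. Percent = (2.4115e-04/0.16) × 100

Percent ionization = 0.151%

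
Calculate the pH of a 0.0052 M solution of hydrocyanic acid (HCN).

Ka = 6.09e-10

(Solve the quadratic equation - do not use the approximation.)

x² + Ka×x - Ka×C = 0. Using quadratic formula: [H⁺] = 1.7792e-06

pH = 5.75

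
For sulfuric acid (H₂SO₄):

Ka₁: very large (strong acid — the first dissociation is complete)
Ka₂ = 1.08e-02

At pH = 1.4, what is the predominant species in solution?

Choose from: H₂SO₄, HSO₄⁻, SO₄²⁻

The first dissociation is complete, so H₂SO₄ itself is never the predominant species in water; pKa₂ = -log(1.08e-02) = 1.97. For a polyprotic acid the predominant species crosses at each pKa: below pKa_n the protonated form dominates, above it the deprotonated form does. At pH = 1.4, the predominant species is HSO₄⁻.

HSO₄⁻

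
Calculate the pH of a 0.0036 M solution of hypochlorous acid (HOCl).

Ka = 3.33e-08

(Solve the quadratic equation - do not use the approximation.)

x² + Ka×x - Ka×C = 0. Using quadratic formula: [H⁺] = 1.0932e-05

pH = 4.96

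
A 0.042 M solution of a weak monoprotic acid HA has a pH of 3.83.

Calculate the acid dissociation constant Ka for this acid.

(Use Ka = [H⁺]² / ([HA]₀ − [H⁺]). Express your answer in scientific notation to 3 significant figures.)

[H⁺] = 10^(−pH) = 10^(−3.83) = 1.479e-04 M. For HA ⇌ H⁺ + A⁻, Ka = [H⁺][A⁻]/[HA] = [H⁺]² / ([HA]₀ − [H⁺]) = (1.479e-04)² / (0.042 − 1.479e-04) = 5.23e-07.

K_a = 5.23e-07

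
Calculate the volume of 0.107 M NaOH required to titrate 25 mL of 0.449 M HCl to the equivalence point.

At equivalence: moles acid = moles base. moles HCl = 0.449 × 25/1000 = 0.01122 mol. V_base = moles / 0.107 × 1000 = 104.9 mL.

V_{base} = 104.9 mL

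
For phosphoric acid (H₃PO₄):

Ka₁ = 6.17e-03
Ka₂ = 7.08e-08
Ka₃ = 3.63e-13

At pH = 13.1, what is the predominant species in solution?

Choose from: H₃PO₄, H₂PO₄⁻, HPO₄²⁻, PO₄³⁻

pKa₁ = 2.21, pKa₂ = 7.15, pKa₃ = 12.44. For a polyprotic acid the predominant species crosses at each pKa: below pKa_n the protonated form dominates, above it the deprotonated form does. At pH = 13.1, the predominant species is PO₄³⁻.

PO₄³⁻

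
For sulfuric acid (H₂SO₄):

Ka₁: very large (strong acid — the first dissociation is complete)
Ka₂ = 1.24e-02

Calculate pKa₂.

pKa₂ = -log(Ka₂) = -log(1.24e-02) = 1.91.

pK_{a2} = 1.91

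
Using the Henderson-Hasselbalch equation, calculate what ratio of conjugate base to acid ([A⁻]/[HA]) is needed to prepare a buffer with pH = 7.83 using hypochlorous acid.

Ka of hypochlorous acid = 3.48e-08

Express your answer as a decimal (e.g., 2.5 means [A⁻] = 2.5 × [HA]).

pKa = -log(3.48e-08) = 7.4584. pH = pKa + log([A⁻]/[HA]), so log([A⁻]/[HA]) = pH − pKa = 7.83 − 7.4584 = 0.3716. [A⁻]/[HA] = 10^(0.3716) = 2.35

[A⁻]/[HA] = 2.35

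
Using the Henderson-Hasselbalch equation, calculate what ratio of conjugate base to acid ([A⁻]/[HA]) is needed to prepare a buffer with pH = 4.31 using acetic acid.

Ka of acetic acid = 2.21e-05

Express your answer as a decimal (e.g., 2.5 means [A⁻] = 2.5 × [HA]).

pKa = -log(2.21e-05) = 4.6556. pH = pKa + log([A⁻]/[HA]), so log([A⁻]/[HA]) = pH − pKa = 4.31 − 4.6556 = -0.3456. [A⁻]/[HA] = 10^(-0.3456) = 0.451

[A⁻]/[HA] = 0.451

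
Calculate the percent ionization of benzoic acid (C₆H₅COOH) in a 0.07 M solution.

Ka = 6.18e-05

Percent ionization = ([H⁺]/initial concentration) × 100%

Using Ka equilibrium: x² + Ka×x - Ka×C = 0. Solving: [H⁺] = 2.0492e-03. Percent = (2.0492e-03/0.07) × 100

Percent ionization = 2.93%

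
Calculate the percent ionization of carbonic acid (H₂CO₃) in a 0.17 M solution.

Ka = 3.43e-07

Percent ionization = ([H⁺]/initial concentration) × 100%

Using Ka equilibrium: x² + Ka×x - Ka×C = 0. Solving: [H⁺] = 2.4130e-04. Percent = (2.4130e-04/0.17) × 100

Percent ionization = 0.142%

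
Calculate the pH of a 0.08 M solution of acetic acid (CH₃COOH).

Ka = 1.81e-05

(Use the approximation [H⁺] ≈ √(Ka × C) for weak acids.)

[H⁺] = √(Ka × C) = √(1.81e-05 × 0.08) = 1.2033e-03. pH = -log(1.2033e-03)

pH = 2.92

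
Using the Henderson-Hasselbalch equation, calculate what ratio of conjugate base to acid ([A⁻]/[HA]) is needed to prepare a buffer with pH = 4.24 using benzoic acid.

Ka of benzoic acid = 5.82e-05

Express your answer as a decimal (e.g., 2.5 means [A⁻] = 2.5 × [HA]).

pKa = -log(5.82e-05) = 4.2351. pH = pKa + log([A⁻]/[HA]), so log([A⁻]/[HA]) = pH − pKa = 4.24 − 4.2351 = 0.0049. [A⁻]/[HA] = 10^(0.0049) = 1.01

[A⁻]/[HA] = 1.01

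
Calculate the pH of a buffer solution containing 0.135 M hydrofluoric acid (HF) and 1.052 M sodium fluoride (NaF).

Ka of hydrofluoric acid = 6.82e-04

pKa = -log(6.82e-04) = 3.17. pH = pKa + log([A⁻]/[HA]) = 3.17 + log(1.052/0.135)

pH = 4.06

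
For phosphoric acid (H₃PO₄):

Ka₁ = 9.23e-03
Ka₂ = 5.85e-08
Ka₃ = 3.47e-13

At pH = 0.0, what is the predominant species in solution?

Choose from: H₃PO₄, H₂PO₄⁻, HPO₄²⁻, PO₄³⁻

pKa₁ = 2.03, pKa₂ = 7.23, pKa₃ = 12.46. For a polyprotic acid the predominant species crosses at each pKa: below pKa_n the protonated form dominates, above it the deprotonated form does. At pH = 0.0, the predominant species is H₃PO₄.

H₃PO₄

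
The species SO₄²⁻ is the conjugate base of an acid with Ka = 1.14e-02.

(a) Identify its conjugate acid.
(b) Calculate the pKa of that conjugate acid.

(a) The conjugate acid is formed by adding one H⁺ to SO₄²⁻, giving HSO₄⁻. (b) pKa = -log(Ka) = -log(1.14e-02) = 1.94.

Conjugate acid: HSO₄⁻; pK_a = 1.94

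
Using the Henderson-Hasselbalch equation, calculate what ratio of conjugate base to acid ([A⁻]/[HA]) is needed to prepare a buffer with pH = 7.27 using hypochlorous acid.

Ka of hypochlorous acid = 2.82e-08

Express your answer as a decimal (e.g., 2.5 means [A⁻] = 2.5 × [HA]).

pKa = -log(2.82e-08) = 7.5498. pH = pKa + log([A⁻]/[HA]), so log([A⁻]/[HA]) = pH − pKa = 7.27 − 7.5498 = -0.2798. [A⁻]/[HA] = 10^(-0.2798) = 0.525

[A⁻]/[HA] = 0.525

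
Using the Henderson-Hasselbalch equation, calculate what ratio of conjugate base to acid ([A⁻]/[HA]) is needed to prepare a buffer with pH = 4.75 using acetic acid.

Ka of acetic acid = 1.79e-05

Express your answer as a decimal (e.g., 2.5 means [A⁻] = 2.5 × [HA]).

pKa = -log(1.79e-05) = 4.7471. pH = pKa + log([A⁻]/[HA]), so log([A⁻]/[HA]) = pH − pKa = 4.75 − 4.7471 = 0.0029. [A⁻]/[HA] = 10^(0.0029) = 1.01

[A⁻]/[HA] = 1.01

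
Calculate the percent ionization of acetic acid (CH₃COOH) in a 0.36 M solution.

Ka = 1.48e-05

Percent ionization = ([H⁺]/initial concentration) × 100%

Using Ka equilibrium: x² + Ka×x - Ka×C = 0. Solving: [H⁺] = 2.3009e-03. Percent = (2.3009e-03/0.36) × 100

Percent ionization = 0.639%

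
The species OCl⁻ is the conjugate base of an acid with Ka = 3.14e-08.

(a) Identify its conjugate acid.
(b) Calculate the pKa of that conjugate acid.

(a) The conjugate acid is formed by adding one H⁺ to OCl⁻, giving HOCl. (b) pKa = -log(Ka) = -log(3.14e-08) = 7.50.

Conjugate acid: HOCl; pK_a = 7.50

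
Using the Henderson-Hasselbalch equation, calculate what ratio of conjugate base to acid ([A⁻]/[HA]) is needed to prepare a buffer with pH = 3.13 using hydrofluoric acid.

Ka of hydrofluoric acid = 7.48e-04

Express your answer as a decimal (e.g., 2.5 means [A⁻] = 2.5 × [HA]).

pKa = -log(7.48e-04) = 3.1261. pH = pKa + log([A⁻]/[HA]), so log([A⁻]/[HA]) = pH − pKa = 3.13 − 3.1261 = 0.0039. [A⁻]/[HA] = 10^(0.0039) = 1.01

[A⁻]/[HA] = 1.01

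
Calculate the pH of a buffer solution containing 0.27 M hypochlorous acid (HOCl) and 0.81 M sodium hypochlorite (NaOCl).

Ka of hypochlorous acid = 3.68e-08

pKa = -log(3.68e-08) = 7.43. pH = pKa + log([A⁻]/[HA]) = 7.43 + log(0.81/0.27)

pH = 7.91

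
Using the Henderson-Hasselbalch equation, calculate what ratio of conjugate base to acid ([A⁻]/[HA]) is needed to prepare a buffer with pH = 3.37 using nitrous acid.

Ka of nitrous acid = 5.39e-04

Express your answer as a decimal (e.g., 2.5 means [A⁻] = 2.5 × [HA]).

pKa = -log(5.39e-04) = 3.2684. pH = pKa + log([A⁻]/[HA]), so log([A⁻]/[HA]) = pH − pKa = 3.37 − 3.2684 = 0.1016. [A⁻]/[HA] = 10^(0.1016) = 1.26

[A⁻]/[HA] = 1.26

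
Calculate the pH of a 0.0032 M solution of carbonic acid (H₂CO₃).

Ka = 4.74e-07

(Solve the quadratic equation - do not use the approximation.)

x² + Ka×x - Ka×C = 0. Using quadratic formula: [H⁺] = 3.8710e-05

pH = 4.41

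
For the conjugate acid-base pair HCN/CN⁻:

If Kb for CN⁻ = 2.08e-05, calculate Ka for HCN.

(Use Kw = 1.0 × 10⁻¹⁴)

For a conjugate pair Ka × Kb = Kw, so Ka = Kw/Kb = 1.0 × 10⁻¹⁴ / 2.08e-05 = 4.81e-10.

K_a = 4.81e-10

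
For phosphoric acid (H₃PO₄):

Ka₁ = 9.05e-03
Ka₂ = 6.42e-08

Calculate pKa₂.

pKa₂ = -log(Ka₂) = -log(6.42e-08) = 7.19.

pK_{a2} = 7.19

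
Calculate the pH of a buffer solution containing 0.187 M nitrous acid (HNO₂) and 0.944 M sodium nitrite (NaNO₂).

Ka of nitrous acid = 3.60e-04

pKa = -log(3.60e-04) = 3.44. pH = pKa + log([A⁻]/[HA]) = 3.44 + log(0.944/0.187)

pH = 4.15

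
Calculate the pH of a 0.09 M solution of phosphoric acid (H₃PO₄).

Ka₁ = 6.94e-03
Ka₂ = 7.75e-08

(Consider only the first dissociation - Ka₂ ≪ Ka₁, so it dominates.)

First dissociation dominates. From Ka₁ = [H⁺][HA⁻]/[H₂A], x² + Ka₁·x − Ka₁·C = 0 with C = 0.09 M and Ka₁ = 6.94e-03. Solving: [H⁺] = (−Ka₁ + √(Ka₁² + 4·Ka₁·C)) / 2 = 2.1762e-02 M. pH = -log(2.1762e-02) = 1.66.

pH = 1.66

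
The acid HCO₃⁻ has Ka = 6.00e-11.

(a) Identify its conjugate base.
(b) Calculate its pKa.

(a) The conjugate base is formed by removing one H⁺ from HCO₃⁻, giving CO₃²⁻. (b) pKa = -log(Ka) = -log(6.00e-11) = 10.22.

Conjugate base: CO₃²⁻; pK_a = 10.22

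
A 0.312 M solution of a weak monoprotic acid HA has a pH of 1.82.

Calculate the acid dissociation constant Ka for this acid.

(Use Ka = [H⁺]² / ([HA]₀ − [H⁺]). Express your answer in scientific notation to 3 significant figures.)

[H⁺] = 10^(−pH) = 10^(−1.82) = 1.514e-02 M. For HA ⇌ H⁺ + A⁻, Ka = [H⁺][A⁻]/[HA] = [H⁺]² / ([HA]₀ − [H⁺]) = (1.514e-02)² / (0.312 − 1.514e-02) = 7.72e-04.

K_a = 7.72e-04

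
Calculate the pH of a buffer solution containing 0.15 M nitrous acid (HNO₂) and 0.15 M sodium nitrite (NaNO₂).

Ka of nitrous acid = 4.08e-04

pKa = -log(4.08e-04) = 3.39. pH = pKa + log([A⁻]/[HA]) = 3.39 + log(0.15/0.15)

pH = 3.39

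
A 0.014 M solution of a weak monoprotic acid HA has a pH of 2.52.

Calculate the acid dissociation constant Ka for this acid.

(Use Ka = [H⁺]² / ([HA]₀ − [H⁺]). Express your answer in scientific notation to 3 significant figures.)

[H⁺] = 10^(−pH) = 10^(−2.52) = 3.020e-03 M. For HA ⇌ H⁺ + A⁻, Ka = [H⁺][A⁻]/[HA] = [H⁺]² / ([HA]₀ − [H⁺]) = (3.020e-03)² / (0.014 − 3.020e-03) = 8.31e-04.

K_a = 8.31e-04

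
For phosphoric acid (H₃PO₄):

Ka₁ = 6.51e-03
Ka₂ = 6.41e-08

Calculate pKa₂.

pKa₂ = -log(Ka₂) = -log(6.41e-08) = 7.19.

pK_{a2} = 7.19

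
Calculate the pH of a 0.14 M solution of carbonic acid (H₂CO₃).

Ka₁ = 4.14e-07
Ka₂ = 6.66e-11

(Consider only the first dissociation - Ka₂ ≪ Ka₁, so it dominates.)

First dissociation dominates. From Ka₁ = [H⁺][HA⁻]/[H₂A], x² + Ka₁·x − Ka₁·C = 0 with C = 0.14 M and Ka₁ = 4.14e-07. Solving: [H⁺] = (−Ka₁ + √(Ka₁² + 4·Ka₁·C)) / 2 = 2.4054e-04 M. pH = -log(2.4054e-04) = 3.62.

pH = 3.62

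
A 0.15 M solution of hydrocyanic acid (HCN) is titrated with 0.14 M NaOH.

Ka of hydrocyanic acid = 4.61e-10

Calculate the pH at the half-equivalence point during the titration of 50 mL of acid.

At half-equivalence [HA] = [A⁻], so Henderson-Hasselbalch gives pH = pKa = -log(4.61e-10) = 9.34.

pH = pKa = 9.34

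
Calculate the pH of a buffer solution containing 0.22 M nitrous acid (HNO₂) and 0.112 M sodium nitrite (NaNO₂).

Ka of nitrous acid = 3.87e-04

pKa = -log(3.87e-04) = 3.41. pH = pKa + log([A⁻]/[HA]) = 3.41 + log(0.112/0.22)

pH = 3.12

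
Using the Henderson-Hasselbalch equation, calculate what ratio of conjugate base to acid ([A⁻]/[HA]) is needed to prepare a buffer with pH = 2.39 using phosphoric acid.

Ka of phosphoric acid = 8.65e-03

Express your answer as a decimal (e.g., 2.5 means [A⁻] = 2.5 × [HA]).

pKa = -log(8.65e-03) = 2.0630. pH = pKa + log([A⁻]/[HA]), so log([A⁻]/[HA]) = pH − pKa = 2.39 − 2.0630 = 0.3270. [A⁻]/[HA] = 10^(0.3270) = 2.12

[A⁻]/[HA] = 2.12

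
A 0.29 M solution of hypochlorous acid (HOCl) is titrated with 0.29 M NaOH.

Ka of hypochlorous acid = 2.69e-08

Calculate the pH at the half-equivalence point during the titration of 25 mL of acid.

At half-equivalence [HA] = [A⁻], so Henderson-Hasselbalch gives pH = pKa = -log(2.69e-08) = 7.57.

pH = pKa = 7.57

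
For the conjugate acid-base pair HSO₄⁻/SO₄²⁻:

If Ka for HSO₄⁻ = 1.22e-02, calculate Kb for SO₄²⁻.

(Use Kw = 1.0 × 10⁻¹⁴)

For a conjugate pair Ka × Kb = Kw, so Kb = Kw/Ka = 1.0 × 10⁻¹⁴ / 1.22e-02 = 8.20e-13.

K_b = 8.20e-13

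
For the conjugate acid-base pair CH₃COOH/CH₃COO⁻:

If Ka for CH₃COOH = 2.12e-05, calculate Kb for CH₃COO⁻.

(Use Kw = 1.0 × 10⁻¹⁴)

For a conjugate pair Ka × Kb = Kw, so Kb = Kw/Ka = 1.0 × 10⁻¹⁴ / 2.12e-05 = 4.72e-10.

K_b = 4.72e-10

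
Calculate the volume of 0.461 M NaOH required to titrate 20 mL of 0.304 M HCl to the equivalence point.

At equivalence: moles acid = moles base. moles HCl = 0.304 × 20/1000 = 0.00608 mol. V_base = moles / 0.461 × 1000 = 13.2 mL.

V_{base} = 13.2 mL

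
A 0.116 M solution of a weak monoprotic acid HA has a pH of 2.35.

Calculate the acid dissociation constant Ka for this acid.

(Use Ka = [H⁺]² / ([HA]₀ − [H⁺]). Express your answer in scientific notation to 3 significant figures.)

[H⁺] = 10^(−pH) = 10^(−2.35) = 4.467e-03 M. For HA ⇌ H⁺ + A⁻, Ka = [H⁺][A⁻]/[HA] = [H⁺]² / ([HA]₀ − [H⁺]) = (4.467e-03)² / (0.116 − 4.467e-03) = 1.79e-04.

K_a = 1.79e-04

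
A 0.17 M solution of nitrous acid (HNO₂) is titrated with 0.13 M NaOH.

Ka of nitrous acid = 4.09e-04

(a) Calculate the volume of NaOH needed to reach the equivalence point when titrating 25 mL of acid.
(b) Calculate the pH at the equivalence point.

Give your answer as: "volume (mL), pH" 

moles acid = 0.17 × 25/1000 = 0.00425 mol; V_base = moles/0.13 × 1000 = 32.7 mL. At equivalence only the conjugate base is present: [A⁻] = 0.00425/0.058 = 7.3667e-02 M. Kb = Kw/Ka = 2.44e-11; [OH⁻] = √(Kb × [A⁻]) = 1.3421e-06; pOH = 5.87; pH = 14 - pOH = 8.13.

V = 32.7 mL, pH = 8.13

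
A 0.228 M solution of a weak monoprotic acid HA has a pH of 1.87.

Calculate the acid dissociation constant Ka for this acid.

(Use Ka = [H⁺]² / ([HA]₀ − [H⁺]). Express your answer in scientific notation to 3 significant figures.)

[H⁺] = 10^(−pH) = 10^(−1.87) = 1.349e-02 M. For HA ⇌ H⁺ + A⁻, Ka = [H⁺][A⁻]/[HA] = [H⁺]² / ([HA]₀ − [H⁺]) = (1.349e-02)² / (0.228 − 1.349e-02) = 8.48e-04.

K_a = 8.48e-04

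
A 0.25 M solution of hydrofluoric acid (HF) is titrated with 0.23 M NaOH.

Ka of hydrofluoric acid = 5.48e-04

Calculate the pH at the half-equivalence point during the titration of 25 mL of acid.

At half-equivalence [HA] = [A⁻], so Henderson-Hasselbalch gives pH = pKa = -log(5.48e-04) = 3.26.

pH = pKa = 3.26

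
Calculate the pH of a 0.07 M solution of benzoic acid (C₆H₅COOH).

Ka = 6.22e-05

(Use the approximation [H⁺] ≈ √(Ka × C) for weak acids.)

[H⁺] = √(Ka × C) = √(6.22e-05 × 0.07) = 2.0866e-03. pH = -log(2.0866e-03)

pH = 2.68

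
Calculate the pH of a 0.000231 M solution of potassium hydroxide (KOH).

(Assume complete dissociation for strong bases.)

[OH⁻] = 0.000231 M for strong base. pOH = -log[OH⁻] = 3.64, pH = 14 - pOH

pH = 10.36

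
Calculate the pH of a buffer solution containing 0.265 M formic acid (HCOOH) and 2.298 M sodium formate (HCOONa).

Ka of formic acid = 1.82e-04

pKa = -log(1.82e-04) = 3.74. pH = pKa + log([A⁻]/[HA]) = 3.74 + log(2.298/0.265)

pH = 4.68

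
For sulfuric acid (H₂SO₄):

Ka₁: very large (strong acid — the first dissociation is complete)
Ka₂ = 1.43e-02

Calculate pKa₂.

pKa₂ = -log(Ka₂) = -log(1.43e-02) = 1.84.

pK_{a2} = 1.84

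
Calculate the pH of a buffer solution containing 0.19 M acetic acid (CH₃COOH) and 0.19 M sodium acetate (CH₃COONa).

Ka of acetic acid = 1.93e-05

pKa = -log(1.93e-05) = 4.71. pH = pKa + log([A⁻]/[HA]) = 4.71 + log(0.19/0.19)

pH = 4.71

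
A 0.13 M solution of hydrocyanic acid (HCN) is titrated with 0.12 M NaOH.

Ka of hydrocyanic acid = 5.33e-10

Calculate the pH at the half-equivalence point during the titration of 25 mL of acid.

At half-equivalence [HA] = [A⁻], so Henderson-Hasselbalch gives pH = pKa = -log(5.33e-10) = 9.27.

pH = pKa = 9.27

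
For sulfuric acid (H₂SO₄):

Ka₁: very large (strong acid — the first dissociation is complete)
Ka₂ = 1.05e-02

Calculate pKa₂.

pKa₂ = -log(Ka₂) = -log(1.05e-02) = 1.98.

pK_{a2} = 1.98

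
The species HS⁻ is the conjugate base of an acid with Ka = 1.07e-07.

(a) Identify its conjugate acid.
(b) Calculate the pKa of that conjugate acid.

(a) The conjugate acid is formed by adding one H⁺ to HS⁻, giving H₂S. (b) pKa = -log(Ka) = -log(1.07e-07) = 6.97.

Conjugate acid: H₂S; pK_a = 6.97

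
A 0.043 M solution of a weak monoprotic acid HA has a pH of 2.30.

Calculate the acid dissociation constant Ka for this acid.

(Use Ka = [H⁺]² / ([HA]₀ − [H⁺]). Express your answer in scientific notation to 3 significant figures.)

[H⁺] = 10^(−pH) = 10^(−2.30) = 5.012e-03 M. For HA ⇌ H⁺ + A⁻, Ka = [H⁺][A⁻]/[HA] = [H⁺]² / ([HA]₀ − [H⁺]) = (5.012e-03)² / (0.043 − 5.012e-03) = 6.61e-04.

K_a = 6.61e-04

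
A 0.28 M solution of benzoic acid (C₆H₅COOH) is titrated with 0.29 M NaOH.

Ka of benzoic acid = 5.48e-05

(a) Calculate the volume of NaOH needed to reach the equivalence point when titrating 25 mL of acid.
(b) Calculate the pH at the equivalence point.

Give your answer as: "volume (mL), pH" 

moles acid = 0.28 × 25/1000 = 0.007 mol; V_base = moles/0.29 × 1000 = 24.1 mL. At equivalence only the conjugate base is present: [A⁻] = 0.007/0.049 = 1.4246e-01 M. Kb = Kw/Ka = 1.82e-10; [OH⁻] = √(Kb × [A⁻]) = 5.0986e-06; pOH = 5.29; pH = 14 - pOH = 8.71.

V = 24.1 mL, pH = 8.71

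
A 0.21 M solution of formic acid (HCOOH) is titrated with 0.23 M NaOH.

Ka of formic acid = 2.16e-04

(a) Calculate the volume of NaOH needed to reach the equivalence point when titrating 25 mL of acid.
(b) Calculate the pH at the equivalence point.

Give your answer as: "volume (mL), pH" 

moles acid = 0.21 × 25/1000 = 0.00525 mol; V_base = moles/0.23 × 1000 = 22.8 mL. At equivalence only the conjugate base is present: [A⁻] = 0.00525/0.048 = 1.0977e-01 M. Kb = Kw/Ka = 4.63e-11; [OH⁻] = √(Kb × [A⁻]) = 2.2543e-06; pOH = 5.65; pH = 14 - pOH = 8.35.

V = 22.8 mL, pH = 8.35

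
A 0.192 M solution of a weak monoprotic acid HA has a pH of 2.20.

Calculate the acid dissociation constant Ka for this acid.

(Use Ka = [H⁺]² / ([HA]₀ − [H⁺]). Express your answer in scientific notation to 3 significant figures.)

[H⁺] = 10^(−pH) = 10^(−2.20) = 6.310e-03 M. For HA ⇌ H⁺ + A⁻, Ka = [H⁺][A⁻]/[HA] = [H⁺]² / ([HA]₀ − [H⁺]) = (6.310e-03)² / (0.192 − 6.310e-03) = 2.14e-04.

K_a = 2.14e-04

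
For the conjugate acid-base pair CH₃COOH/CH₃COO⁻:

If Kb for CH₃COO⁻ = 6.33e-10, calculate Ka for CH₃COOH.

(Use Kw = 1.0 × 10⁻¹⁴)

For a conjugate pair Ka × Kb = Kw, so Ka = Kw/Kb = 1.0 × 10⁻¹⁴ / 6.33e-10 = 1.58e-05.

K_a = 1.58e-05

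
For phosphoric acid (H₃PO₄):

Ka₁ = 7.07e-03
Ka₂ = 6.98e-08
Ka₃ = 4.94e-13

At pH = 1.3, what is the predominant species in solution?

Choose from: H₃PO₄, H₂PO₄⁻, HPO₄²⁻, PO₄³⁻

pKa₁ = 2.15, pKa₂ = 7.16, pKa₃ = 12.31. For a polyprotic acid the predominant species crosses at each pKa: below pKa_n the protonated form dominates, above it the deprotonated form does. At pH = 1.3, the predominant species is H₃PO₄.

H₃PO₄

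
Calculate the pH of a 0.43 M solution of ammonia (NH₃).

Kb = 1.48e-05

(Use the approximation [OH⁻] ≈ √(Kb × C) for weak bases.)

[OH⁻] = √(Kb × C) = √(1.48e-05 × 0.43) = 2.5227e-03. pOH = 2.60, pH = 14 - pOH

pH = 11.40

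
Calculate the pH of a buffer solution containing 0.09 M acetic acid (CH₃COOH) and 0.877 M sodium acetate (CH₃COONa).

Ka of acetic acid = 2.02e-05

pKa = -log(2.02e-05) = 4.69. pH = pKa + log([A⁻]/[HA]) = 4.69 + log(0.877/0.09)

pH = 5.68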